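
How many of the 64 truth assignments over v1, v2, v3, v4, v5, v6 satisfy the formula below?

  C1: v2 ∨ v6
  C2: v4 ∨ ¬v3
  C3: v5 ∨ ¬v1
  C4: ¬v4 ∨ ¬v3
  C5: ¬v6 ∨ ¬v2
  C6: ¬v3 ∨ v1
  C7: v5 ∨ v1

8

There are 2^6 = 64 truth assignments over (v1, v2, v3, v4, v5, v6).
Split on v5. With v5 = True, the clauses containing v5 are satisfied and ¬v5 drops from the rest; 8 of the 2^5 = 32 assignments to the other variables satisfy what remains.
With v5 = False, by the same count on the reduced clause set, 0 assignments work.
Total: 8 + 0 = 8.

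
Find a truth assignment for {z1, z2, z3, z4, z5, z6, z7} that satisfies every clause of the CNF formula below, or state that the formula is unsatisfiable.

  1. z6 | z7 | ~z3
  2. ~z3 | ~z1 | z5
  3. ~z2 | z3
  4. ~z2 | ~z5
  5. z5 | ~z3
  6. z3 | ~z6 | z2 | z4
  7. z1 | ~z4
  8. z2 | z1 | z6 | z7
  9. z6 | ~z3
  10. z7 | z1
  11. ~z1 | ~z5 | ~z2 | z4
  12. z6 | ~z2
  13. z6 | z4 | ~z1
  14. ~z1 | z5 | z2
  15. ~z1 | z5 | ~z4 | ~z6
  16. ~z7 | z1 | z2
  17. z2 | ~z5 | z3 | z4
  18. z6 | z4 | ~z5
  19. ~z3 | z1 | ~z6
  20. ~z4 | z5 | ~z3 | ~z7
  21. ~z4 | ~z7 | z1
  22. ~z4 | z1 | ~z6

z1 ↦ 1, z2 ↦ 0, z3 ↦ 1, z4 ↦ 0, z5 ↦ 1, z6 ↦ 1, z7 ↦ 0

Suppose z2 = 0.
Suppose z5 = 1.
Suppose z1 = 1.
Suppose z6 = 1.
Suppose z3 = 1.
No clause remains; z4, z7 are free.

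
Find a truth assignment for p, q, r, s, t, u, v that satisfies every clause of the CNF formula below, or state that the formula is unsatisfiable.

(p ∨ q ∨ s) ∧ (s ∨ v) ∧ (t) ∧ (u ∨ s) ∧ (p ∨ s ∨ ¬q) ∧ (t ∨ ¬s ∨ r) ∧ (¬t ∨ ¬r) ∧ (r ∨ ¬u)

(t) alone gives t = True.
(¬r) alone gives r = False.
(¬u) alone gives u = False.
(s) alone gives s = True.
No clause remains; p, q, v are free.

p=True, q=False, r=False, s=True, t=True, u=False, v=False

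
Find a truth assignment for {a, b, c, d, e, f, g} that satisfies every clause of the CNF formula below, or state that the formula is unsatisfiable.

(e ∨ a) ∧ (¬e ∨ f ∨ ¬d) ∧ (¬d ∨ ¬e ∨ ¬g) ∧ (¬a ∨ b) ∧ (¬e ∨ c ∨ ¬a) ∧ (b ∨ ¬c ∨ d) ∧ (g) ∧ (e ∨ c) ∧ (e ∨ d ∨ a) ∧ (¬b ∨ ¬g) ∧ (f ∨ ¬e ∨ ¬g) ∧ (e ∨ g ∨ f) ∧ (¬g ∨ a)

From the singleton clause (g), g = True.
From the singleton clause (¬b), b = False.
From the singleton clause (¬a), a = False.
Now (a) is unsatisfied and unit — conflict.

UNSATISFIABLE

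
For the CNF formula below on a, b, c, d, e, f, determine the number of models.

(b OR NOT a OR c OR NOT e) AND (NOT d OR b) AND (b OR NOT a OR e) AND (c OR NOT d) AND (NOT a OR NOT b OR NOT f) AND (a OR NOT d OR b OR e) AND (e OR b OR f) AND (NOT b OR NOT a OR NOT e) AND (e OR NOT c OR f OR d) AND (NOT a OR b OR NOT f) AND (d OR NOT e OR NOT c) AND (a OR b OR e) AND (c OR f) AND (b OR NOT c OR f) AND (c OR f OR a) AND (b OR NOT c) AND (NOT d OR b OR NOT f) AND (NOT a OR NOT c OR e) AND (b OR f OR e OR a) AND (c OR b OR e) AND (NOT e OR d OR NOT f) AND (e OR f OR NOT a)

6

There are 2^6 = 64 truth assignments over (a, b, c, d, e, f).
Split on d. With d = true, the clauses containing d are satisfied and NOT d drops from the rest; 4 of the 2^5 = 32 assignments to the other variables satisfy what remains.
With d = false, by the same count on the reduced clause set, 2 assignments work.
Total: 4 + 2 = 6.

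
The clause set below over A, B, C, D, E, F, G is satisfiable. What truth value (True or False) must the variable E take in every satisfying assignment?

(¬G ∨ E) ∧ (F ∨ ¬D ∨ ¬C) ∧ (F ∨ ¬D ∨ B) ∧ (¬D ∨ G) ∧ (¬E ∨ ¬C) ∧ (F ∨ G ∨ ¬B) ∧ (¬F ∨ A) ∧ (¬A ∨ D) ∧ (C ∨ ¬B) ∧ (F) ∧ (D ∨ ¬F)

Suppose E = False.
The clause (¬G) is unit, so G = False.
The clause (¬D) is unit, so D = False.
The clause (¬A) is unit, so A = False.
The clause (¬F) is unit, so F = False.
That conflicts with the unit clause (F).
So every satisfying assignment has E = True.

True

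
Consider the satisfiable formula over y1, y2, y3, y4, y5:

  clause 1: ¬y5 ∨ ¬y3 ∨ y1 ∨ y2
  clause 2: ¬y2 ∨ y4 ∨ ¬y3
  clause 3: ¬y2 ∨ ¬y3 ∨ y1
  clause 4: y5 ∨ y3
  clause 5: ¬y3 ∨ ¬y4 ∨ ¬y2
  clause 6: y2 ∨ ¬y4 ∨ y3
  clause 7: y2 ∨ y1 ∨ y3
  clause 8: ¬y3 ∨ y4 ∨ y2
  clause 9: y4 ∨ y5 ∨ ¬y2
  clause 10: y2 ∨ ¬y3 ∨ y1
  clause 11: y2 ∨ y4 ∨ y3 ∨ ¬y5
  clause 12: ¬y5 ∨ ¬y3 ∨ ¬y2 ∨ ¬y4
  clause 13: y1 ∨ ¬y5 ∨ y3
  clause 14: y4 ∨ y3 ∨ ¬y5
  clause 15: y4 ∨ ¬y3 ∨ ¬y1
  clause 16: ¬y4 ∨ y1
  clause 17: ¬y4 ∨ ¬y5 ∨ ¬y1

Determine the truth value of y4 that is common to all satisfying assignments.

True

Suppose y4 = False.
Branch on y2: set y2 = False.
From the singleton clause (¬y3), y3 = False.
From the singleton clause (y5), y5 = True.
Now (¬y5) is unsatisfied and unit — conflict.
Undo y2 and try y2 = True.
From the singleton clause (¬y3), y3 = False.
From the singleton clause (y5), y5 = True.
Now (¬y5) is unsatisfied and unit — conflict.
Either choice for y2 ends in contradiction.
So every satisfying assignment has y4 = True.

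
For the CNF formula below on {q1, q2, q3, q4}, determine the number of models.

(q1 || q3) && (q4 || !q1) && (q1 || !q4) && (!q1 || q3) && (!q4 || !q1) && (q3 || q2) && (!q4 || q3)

There are 2^4 = 16 truth assignments over (q1, q2, q3, q4).
Check each against the 7 clauses (columns in the order q1, q2, q3, q4):
  F F F F  ✗ fails (q1 || q3)
  F F F T  ✗ fails (q1 || q3)
  F F T F  ✓ satisfies all
  F F T T  ✗ fails (q1 || !q4)
  F T F F  ✗ fails (q1 || q3)
  F T F T  ✗ fails (q1 || q3)
  F T T F  ✓ satisfies all
  F T T T  ✗ fails (q1 || !q4)
  T F F F  ✗ fails (q4 || !q1)
  T F F T  ✗ fails (!q1 || q3)
  T F T F  ✗ fails (q4 || !q1)
  T F T T  ✗ fails (!q4 || !q1)
  T T F F  ✗ fails (q4 || !q1)
  T T F T  ✗ fails (!q1 || q3)
  T T T F  ✗ fails (q4 || !q1)
  T T T T  ✗ fails (!q4 || !q1)
2 of the 16 rows are models.

2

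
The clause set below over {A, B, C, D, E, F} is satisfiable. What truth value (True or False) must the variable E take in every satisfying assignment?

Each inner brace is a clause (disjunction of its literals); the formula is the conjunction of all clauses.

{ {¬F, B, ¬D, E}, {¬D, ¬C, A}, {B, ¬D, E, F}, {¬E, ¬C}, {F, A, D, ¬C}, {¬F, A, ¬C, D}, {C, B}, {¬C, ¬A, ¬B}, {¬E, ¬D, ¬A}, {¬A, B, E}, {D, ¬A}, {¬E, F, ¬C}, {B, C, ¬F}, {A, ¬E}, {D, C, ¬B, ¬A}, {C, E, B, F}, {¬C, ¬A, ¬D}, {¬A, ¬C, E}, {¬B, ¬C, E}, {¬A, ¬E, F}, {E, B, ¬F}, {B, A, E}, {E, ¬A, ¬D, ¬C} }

Suppose E = True.
From the singleton clause (¬C), C = False.
From the singleton clause (B), B = True.
From the singleton clause (A), A = True.
From the singleton clause (¬D), D = False.
But (D) is also a unit clause — contradiction.
So every satisfying assignment has E = False.

False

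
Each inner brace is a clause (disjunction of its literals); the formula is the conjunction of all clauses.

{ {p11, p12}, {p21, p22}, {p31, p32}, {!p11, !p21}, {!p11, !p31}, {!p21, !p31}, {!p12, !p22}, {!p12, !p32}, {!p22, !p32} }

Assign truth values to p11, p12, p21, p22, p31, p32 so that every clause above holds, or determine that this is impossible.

UNSATISFIABLE

Suppose p11 = true.
(!p21) alone gives p21 = false.
(p22) alone gives p22 = true.
(!p31) alone gives p31 = false.
(p32) alone gives p32 = true.
But (!p32) is also a unit clause — contradiction.
That branch fails; take p11 = false instead.
(p12) alone gives p12 = true.
(!p22) alone gives p22 = false.
(p21) alone gives p21 = true.
(!p31) alone gives p31 = false.
(p32) alone gives p32 = true.
But (!p32) is also a unit clause — contradiction.
Both values of p11 lead to a conflict.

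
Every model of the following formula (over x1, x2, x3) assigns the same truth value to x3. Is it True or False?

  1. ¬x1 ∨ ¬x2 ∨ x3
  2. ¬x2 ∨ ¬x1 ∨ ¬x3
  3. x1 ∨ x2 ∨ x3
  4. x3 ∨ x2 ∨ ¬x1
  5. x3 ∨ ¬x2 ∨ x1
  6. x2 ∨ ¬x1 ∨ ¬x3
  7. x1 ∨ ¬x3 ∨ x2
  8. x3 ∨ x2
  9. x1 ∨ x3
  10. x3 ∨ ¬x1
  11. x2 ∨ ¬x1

True

Suppose x3 = False.
(x2) alone gives x2 = True.
(¬x1) alone gives x1 = False.
But (x1) is also a unit clause — contradiction.
So every satisfying assignment has x3 = True.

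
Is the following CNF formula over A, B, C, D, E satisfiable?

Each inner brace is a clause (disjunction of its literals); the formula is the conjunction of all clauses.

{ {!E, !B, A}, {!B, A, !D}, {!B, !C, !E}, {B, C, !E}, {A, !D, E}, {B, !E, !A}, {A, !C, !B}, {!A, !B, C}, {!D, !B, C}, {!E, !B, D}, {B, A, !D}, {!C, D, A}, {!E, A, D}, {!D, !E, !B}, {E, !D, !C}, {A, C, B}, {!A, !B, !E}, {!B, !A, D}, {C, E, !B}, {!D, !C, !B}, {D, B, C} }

Suppose E = false.
Suppose A = true.
Suppose B = false.
Suppose D = true.
The clause (!C) is unit, so C = false.
All clauses are satisfied.
A satisfying assignment: A ↦ true,  B ↦ false,  C ↦ false,  D ↦ true,  E ↦ false.

Yes, satisfiable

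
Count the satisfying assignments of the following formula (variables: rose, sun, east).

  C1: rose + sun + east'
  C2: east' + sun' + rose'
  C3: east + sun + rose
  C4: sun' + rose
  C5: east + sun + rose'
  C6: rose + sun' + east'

There are 2^3 = 8 truth assignments over (rose, sun, east).
Split on sun. With sun = 1, the clauses containing sun are satisfied and sun' drops from the rest; 1 of the 2^2 = 4 assignments to the other variables satisfy what remains.
With sun = 0, by the same count on the reduced clause set, 1 assignment works.
(One model: rose=T, sun=F, east=T.)
Total: 1 + 1 = 2.

2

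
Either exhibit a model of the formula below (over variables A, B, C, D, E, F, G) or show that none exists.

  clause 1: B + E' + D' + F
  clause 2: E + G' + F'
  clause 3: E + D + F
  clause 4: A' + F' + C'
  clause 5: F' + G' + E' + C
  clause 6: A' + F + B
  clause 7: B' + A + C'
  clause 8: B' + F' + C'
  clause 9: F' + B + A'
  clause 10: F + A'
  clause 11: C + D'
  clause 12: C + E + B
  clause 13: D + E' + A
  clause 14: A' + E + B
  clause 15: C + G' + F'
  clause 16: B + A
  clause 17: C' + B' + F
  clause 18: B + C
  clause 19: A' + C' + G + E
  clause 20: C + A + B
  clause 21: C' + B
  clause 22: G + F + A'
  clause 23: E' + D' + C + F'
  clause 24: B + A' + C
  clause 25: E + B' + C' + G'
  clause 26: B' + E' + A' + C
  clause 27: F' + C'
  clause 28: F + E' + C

Case F = 1:
The clause (C') is unit, so C = 0.
The clause (D') is unit, so D = 0.
The clause (G') is unit, so G = 0.
The clause (B) is unit, so B = 1.
Case E = 0:
No clause remains; A is free.

A: 1; B: 1; C: 0; D: 0; E: 0; F: 1; G: 0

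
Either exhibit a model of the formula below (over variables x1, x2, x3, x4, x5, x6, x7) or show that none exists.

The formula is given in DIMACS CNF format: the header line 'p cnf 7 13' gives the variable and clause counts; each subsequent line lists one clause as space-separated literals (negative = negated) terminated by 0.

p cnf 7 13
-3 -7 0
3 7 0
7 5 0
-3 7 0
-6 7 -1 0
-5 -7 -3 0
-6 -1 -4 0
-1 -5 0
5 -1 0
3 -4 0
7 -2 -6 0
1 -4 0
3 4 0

Case x3 = False:
Unit clause (x7) forces x7 = True.
Unit clause (¬x4) forces x4 = False.
Now (x4) is unsatisfied and unit — conflict.
That branch fails; take x3 = True instead.
Unit clause (¬x7) forces x7 = False.
Now (x7) is unsatisfied and unit — conflict.
Both values of x3 lead to a conflict.

UNSATISFIABLE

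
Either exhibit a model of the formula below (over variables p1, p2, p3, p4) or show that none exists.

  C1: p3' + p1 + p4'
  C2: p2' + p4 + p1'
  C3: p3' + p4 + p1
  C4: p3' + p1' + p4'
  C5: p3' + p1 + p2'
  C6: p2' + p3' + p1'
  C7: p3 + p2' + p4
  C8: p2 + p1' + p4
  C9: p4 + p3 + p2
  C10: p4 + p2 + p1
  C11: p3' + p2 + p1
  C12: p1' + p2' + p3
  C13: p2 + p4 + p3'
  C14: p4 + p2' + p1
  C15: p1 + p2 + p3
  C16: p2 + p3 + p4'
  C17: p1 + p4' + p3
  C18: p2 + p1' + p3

Branch on p3: set p3 = 0.
Branch on p2: set p2 = 0.
The clause (p4) is unit, so p4 = 1.
But (p4') is also a unit clause — contradiction.
Undo p2 and try p2 = 1.
The clause (p4) is unit, so p4 = 1.
The clause (p1') is unit, so p1 = 0.
But (p1) is also a unit clause — contradiction.
Neither p2 = 1 nor p2 = 0 works.
Undo p3 and try p3 = 1.
Branch on p1: set p1 = 1.
The clause (p4') is unit, so p4 = 0.
The clause (p2') is unit, so p2 = 0.
But (p2) is also a unit clause — contradiction.
Undo p1 and try p1 = 0.
The clause (p4') is unit, so p4 = 0.
But (p4) is also a unit clause — contradiction.
Neither p1 = 1 nor p1 = 0 works.
Neither p3 = 1 nor p3 = 0 works.

UNSATISFIABLE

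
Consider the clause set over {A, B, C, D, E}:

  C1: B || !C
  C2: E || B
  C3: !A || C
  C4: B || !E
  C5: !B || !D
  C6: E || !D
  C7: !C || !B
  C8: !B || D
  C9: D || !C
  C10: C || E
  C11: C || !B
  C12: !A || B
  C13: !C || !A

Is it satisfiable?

No, unsatisfiable

Try B = true.
Unit clause (!D) forces D = false.
Now (D) is unsatisfied and unit — conflict.
So B must be the other value — set B = false.
Unit clause (!C) forces C = false.
Unit clause (E) forces E = true.
Now (!E) is unsatisfied and unit — conflict.
Neither B = true nor B = false works.
No assignment satisfies every clause.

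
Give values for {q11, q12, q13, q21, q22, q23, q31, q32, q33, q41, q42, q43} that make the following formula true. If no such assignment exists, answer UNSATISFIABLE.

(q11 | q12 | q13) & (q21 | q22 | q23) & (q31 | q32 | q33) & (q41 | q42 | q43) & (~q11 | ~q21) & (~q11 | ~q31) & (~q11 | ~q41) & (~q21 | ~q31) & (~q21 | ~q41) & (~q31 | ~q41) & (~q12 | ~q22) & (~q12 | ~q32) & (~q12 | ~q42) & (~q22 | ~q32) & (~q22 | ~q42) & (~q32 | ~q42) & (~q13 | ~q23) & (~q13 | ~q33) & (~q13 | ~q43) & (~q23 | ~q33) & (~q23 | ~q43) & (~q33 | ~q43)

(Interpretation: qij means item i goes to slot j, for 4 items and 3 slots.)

Case q11 = 0:
Case q12 = 1:
The clause (~q22) is unit, so q22 = 0.
The clause (~q32) is unit, so q32 = 0.
The clause (~q42) is unit, so q42 = 0.
Case q21 = 1:
The clause (~q31) is unit, so q31 = 0.
The clause (q33) is unit, so q33 = 1.
The clause (~q41) is unit, so q41 = 0.
The clause (q43) is unit, so q43 = 1.
That conflicts with the unit clause (~q43).
So q21 must be the other value — set q21 = 0.
The clause (q23) is unit, so q23 = 1.
The clause (~q13) is unit, so q13 = 0.
The clause (~q33) is unit, so q33 = 0.
The clause (q31) is unit, so q31 = 1.
The clause (~q41) is unit, so q41 = 0.
The clause (q43) is unit, so q43 = 1.
That conflicts with the unit clause (~q43).
Either choice for q21 ends in contradiction.
So q12 must be the other value — set q12 = 0.
The clause (q13) is unit, so q13 = 1.
The clause (~q23) is unit, so q23 = 0.
The clause (~q33) is unit, so q33 = 0.
The clause (~q43) is unit, so q43 = 0.
Case q21 = 1:
The clause (~q31) is unit, so q31 = 0.
The clause (q32) is unit, so q32 = 1.
The clause (~q41) is unit, so q41 = 0.
The clause (q42) is unit, so q42 = 1.
That conflicts with the unit clause (~q42).
So q21 must be the other value — set q21 = 0.
The clause (q22) is unit, so q22 = 1.
The clause (~q32) is unit, so q32 = 0.
The clause (q31) is unit, so q31 = 1.
The clause (~q41) is unit, so q41 = 0.
The clause (q42) is unit, so q42 = 1.
That conflicts with the unit clause (~q42).
Either choice for q21 ends in contradiction.
Either choice for q12 ends in contradiction.
So q11 must be the other value — set q11 = 1.
The clause (~q21) is unit, so q21 = 0.
The clause (~q31) is unit, so q31 = 0.
The clause (~q41) is unit, so q41 = 0.
Case q22 = 1:
The clause (~q12) is unit, so q12 = 0.
The clause (~q32) is unit, so q32 = 0.
The clause (q33) is unit, so q33 = 1.
The clause (~q42) is unit, so q42 = 0.
The clause (q43) is unit, so q43 = 1.
That conflicts with the unit clause (~q43).
So q22 must be the other value — set q22 = 0.
The clause (q23) is unit, so q23 = 1.
The clause (~q13) is unit, so q13 = 0.
The clause (~q33) is unit, so q33 = 0.
The clause (q32) is unit, so q32 = 1.
The clause (~q12) is unit, so q12 = 0.
The clause (~q42) is unit, so q42 = 0.
The clause (q43) is unit, so q43 = 1.
That conflicts with the unit clause (~q43).
Either choice for q22 ends in contradiction.
Either choice for q11 ends in contradiction.

UNSATISFIABLE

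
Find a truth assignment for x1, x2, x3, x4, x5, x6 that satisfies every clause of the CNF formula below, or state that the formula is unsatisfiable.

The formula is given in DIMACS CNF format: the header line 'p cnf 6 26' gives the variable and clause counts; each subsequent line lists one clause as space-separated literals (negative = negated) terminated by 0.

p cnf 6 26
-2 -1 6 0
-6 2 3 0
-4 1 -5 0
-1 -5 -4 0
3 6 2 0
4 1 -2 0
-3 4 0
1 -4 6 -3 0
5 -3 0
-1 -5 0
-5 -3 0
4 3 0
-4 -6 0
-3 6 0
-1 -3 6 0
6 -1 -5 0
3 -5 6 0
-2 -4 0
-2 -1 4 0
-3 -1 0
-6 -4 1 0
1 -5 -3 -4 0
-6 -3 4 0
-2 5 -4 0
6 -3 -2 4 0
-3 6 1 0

Suppose x3 = False.
From the singleton clause (x4), x4 = True.
From the singleton clause (¬x6), x6 = False.
From the singleton clause (x2), x2 = True.
That conflicts with the unit clause (¬x2).
Undo x3 and try x3 = True.
From the singleton clause (x4), x4 = True.
From the singleton clause (x5), x5 = True.
That conflicts with the unit clause (¬x5).
Both values of x3 lead to a conflict.

UNSATISFIABLE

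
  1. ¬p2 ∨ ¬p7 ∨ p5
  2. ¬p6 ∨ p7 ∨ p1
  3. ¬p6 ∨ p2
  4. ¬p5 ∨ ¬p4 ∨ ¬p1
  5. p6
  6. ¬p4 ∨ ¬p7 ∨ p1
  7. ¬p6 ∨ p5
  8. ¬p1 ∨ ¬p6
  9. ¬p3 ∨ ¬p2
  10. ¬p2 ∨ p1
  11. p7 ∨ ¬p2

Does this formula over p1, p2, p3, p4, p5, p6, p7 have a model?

(p6) alone gives p6 = True.
(p2) alone gives p2 = True.
(p5) alone gives p5 = True.
(¬p1) alone gives p1 = False.
That conflicts with the unit clause (p1).
No assignment satisfies every clause.

Unsatisfiable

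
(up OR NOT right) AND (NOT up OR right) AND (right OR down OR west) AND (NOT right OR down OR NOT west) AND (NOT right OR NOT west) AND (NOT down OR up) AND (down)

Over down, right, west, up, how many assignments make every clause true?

1

There are 2^4 = 16 truth assignments over (down, right, west, up).
Check each against the 7 clauses (columns in the order down, right, west, up):
  F F F F  ✗ fails (right OR down OR west)
  F F F T  ✗ fails (NOT up OR right)
  F F T F  ✗ fails (down)
  F F T T  ✗ fails (NOT up OR right)
  F T F F  ✗ fails (up OR NOT right)
  F T F T  ✗ fails (down)
  F T T F  ✗ fails (up OR NOT right)
  F T T T  ✗ fails (NOT right OR down OR NOT west)
  T F F F  ✗ fails (NOT down OR up)
  T F F T  ✗ fails (NOT up OR right)
  T F T F  ✗ fails (NOT down OR up)
  T F T T  ✗ fails (NOT up OR right)
  T T F F  ✗ fails (up OR NOT right)
  T T F T  ✓ satisfies all
  T T T F  ✗ fails (up OR NOT right)
  T T T T  ✗ fails (NOT right OR NOT west)
1 of the 16 rows is a model.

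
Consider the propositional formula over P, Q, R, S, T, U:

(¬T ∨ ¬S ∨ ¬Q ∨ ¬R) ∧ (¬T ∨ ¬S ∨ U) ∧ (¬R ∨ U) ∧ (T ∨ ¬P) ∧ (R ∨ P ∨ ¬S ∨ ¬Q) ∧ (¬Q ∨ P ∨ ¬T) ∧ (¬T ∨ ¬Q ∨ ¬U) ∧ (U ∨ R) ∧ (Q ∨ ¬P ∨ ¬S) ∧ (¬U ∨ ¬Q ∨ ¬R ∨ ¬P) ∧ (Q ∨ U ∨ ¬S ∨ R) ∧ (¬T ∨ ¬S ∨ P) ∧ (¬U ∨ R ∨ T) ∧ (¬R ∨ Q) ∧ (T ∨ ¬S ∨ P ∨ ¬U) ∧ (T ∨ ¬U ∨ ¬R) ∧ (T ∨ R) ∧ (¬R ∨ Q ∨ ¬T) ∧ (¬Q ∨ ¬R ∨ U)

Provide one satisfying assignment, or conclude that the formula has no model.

Suppose R = False.
From the singleton clause (U), U = True.
From the singleton clause (T), T = True.
From the singleton clause (¬Q), Q = False.
Suppose P = True.
From the singleton clause (¬S), S = False.
This assignment satisfies each clause.

P ↦ True; Q ↦ False; R ↦ False; S ↦ False; T ↦ True; U ↦ True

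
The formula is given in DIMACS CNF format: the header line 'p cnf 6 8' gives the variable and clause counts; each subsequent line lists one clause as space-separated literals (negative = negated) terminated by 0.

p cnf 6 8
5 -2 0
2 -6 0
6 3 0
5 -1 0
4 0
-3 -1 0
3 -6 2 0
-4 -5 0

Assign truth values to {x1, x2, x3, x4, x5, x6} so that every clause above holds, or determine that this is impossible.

The clause (x4) is unit, so x4 = True.
The clause (¬x5) is unit, so x5 = False.
The clause (¬x2) is unit, so x2 = False.
The clause (¬x6) is unit, so x6 = False.
The clause (x3) is unit, so x3 = True.
The clause (¬x1) is unit, so x1 = False.
All clauses are satisfied.

x1=False,  x2=False,  x3=True,  x4=True,  x5=False,  x6=False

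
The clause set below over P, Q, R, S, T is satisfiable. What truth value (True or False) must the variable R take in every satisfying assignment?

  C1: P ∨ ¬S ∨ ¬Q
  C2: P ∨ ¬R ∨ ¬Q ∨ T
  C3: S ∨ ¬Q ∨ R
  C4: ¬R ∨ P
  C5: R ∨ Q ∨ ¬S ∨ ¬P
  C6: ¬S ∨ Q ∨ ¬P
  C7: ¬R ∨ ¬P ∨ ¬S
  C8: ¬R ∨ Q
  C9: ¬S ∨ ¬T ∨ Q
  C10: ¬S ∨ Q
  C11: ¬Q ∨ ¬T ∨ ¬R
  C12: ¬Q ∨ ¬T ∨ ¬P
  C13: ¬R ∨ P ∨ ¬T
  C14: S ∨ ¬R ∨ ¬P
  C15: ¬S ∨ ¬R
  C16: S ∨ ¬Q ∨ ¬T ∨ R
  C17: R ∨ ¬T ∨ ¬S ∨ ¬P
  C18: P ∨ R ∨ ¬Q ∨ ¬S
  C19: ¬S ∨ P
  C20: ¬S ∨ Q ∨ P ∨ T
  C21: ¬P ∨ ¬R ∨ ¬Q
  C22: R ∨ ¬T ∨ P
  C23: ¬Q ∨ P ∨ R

Suppose R = True.
From the singleton clause (P), P = True.
From the singleton clause (¬S), S = False.
Now (S) is unsatisfied and unit — conflict.
So every satisfying assignment has R = False.

False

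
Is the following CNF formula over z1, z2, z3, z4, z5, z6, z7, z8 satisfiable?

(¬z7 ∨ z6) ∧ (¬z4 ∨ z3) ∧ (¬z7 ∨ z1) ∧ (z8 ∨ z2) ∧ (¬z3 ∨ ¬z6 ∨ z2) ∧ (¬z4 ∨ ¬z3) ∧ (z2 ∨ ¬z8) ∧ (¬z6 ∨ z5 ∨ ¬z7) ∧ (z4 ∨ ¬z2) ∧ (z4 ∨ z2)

Suppose z7 = False.
Suppose z4 = False.
From the singleton clause (¬z2), z2 = False.
That conflicts with the unit clause (z2).
So z4 must be the other value — set z4 = True.
From the singleton clause (z3), z3 = True.
That conflicts with the unit clause (¬z3).
Both values of z4 lead to a conflict.
So z7 must be the other value — set z7 = True.
From the singleton clause (z6), z6 = True.
From the singleton clause (z1), z1 = True.
From the singleton clause (z5), z5 = True.
Suppose z4 = False.
From the singleton clause (¬z2), z2 = False.
That conflicts with the unit clause (z2).
So z4 must be the other value — set z4 = True.
From the singleton clause (z3), z3 = True.
That conflicts with the unit clause (¬z3).
Both values of z4 lead to a conflict.
Both values of z7 lead to a conflict.
No assignment satisfies every clause.

No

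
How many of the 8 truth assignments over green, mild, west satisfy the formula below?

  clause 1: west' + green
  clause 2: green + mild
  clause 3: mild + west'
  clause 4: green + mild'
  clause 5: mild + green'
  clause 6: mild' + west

There are 2^3 = 8 truth assignments over (green, mild, west).
Check each against the 6 clauses (columns in the order green, mild, west):
  F F F  ✗ fails (green + mild)
  F F T  ✗ fails (west' + green)
  F T F  ✗ fails (green + mild')
  F T T  ✗ fails (west' + green)
  T F F  ✗ fails (mild + green')
  T F T  ✗ fails (mild + west')
  T T F  ✗ fails (mild' + west)
  T T T  ✓ satisfies all
1 of the 8 rows is a model.

1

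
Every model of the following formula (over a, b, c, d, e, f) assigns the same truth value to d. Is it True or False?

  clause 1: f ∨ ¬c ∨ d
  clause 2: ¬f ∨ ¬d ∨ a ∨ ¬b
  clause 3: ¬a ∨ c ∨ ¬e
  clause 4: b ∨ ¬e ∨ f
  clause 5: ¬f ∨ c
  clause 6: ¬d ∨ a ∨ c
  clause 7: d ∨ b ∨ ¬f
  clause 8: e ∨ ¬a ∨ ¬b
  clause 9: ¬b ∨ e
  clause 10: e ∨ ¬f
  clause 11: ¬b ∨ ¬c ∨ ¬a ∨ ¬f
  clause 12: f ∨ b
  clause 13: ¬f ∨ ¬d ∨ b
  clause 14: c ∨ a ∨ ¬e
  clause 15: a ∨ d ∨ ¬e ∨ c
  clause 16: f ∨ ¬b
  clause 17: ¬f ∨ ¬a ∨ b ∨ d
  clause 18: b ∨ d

Suppose d = True.
Branch on f: set f = False.
Unit clause (b) forces b = True.
Now (¬b) is unsatisfied and unit — conflict.
Backtrack on f: now try f = True.
Unit clause (c) forces c = True.
Unit clause (e) forces e = True.
Unit clause (b) forces b = True.
Unit clause (a) forces a = True.
Now (¬a) is unsatisfied and unit — conflict.
Both values of f lead to a conflict.
So every satisfying assignment has d = False.

False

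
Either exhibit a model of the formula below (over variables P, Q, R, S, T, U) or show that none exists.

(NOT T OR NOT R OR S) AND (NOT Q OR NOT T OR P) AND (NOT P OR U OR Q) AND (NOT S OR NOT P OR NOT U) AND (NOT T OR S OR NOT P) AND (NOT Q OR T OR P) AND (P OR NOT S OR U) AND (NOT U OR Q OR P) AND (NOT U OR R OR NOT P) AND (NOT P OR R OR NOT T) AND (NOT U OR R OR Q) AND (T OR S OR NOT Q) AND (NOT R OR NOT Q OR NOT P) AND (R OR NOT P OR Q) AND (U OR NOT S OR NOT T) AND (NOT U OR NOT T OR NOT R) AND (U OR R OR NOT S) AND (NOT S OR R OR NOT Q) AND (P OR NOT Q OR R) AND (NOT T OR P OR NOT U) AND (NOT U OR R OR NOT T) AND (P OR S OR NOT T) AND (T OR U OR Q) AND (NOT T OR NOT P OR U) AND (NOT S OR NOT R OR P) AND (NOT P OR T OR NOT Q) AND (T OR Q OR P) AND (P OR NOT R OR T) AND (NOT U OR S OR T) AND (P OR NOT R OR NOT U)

Try T = false.
Try Q = false.
(U) alone gives U = true.
(P) alone gives P = true.
(NOT S) alone gives S = false.
That conflicts with the unit clause (S).
Backtrack on Q: now try Q = true.
(P) alone gives P = true.
That conflicts with the unit clause (NOT P).
Either choice for Q ends in contradiction.
Backtrack on T: now try T = true.
Try R = false.
(NOT P) alone gives P = false.
(NOT Q) alone gives Q = false.
(NOT U) alone gives U = false.
(NOT S) alone gives S = false.
That conflicts with the unit clause (S).
Backtrack on R: now try R = true.
(S) alone gives S = true.
(U) alone gives U = true.
That conflicts with the unit clause (NOT U).
Either choice for R ends in contradiction.
Either choice for T ends in contradiction.

UNSATISFIABLE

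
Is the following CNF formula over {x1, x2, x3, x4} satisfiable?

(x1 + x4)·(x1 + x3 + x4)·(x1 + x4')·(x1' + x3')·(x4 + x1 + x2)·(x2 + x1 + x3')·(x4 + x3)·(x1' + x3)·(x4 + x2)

Unsatisfiable

Case x1 = 1:
Unit clause (x3') forces x3 = 0.
Now (x3) is unsatisfied and unit — conflict.
Undo x1 and try x1 = 0.
Unit clause (x4) forces x4 = 1.
Now (x4') is unsatisfied and unit — conflict.
Either choice for x1 ends in contradiction.
No assignment satisfies every clause.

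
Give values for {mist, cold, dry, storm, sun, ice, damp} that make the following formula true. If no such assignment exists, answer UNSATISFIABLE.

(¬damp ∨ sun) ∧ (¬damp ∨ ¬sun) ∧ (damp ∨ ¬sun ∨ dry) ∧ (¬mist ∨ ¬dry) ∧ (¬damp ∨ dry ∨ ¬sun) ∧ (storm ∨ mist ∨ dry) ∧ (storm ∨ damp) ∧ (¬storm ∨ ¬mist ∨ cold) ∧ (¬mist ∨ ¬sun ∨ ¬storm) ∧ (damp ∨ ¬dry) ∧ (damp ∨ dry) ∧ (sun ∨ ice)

UNSATISFIABLE

Try damp = False.
The clause (storm) is unit, so storm = True.
The clause (¬dry) is unit, so dry = False.
That conflicts with the unit clause (dry).
That branch fails; take damp = True instead.
The clause (sun) is unit, so sun = True.
That conflicts with the unit clause (¬sun).
Both values of damp lead to a conflict.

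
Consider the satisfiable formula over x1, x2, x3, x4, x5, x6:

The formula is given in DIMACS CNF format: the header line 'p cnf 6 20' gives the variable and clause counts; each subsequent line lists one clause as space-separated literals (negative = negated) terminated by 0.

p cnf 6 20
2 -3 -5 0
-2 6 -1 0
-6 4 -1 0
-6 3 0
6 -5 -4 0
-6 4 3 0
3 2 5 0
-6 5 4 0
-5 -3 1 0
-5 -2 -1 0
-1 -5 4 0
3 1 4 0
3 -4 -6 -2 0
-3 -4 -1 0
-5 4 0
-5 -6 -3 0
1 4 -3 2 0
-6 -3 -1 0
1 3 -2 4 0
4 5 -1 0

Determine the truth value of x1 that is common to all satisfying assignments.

False

Suppose x1 = True.
Try x2 = False.
Try x3 = False.
The clause (¬x6) is unit, so x6 = False.
The clause (x5) is unit, so x5 = True.
The clause (¬x4) is unit, so x4 = False.
But (x4) is also a unit clause — contradiction.
Undo x3 and try x3 = True.
The clause (¬x5) is unit, so x5 = False.
The clause (¬x4) is unit, so x4 = False.
But (x4) is also a unit clause — contradiction.
Neither x3 = True nor x3 = False works.
Undo x2 and try x2 = True.
The clause (x6) is unit, so x6 = True.
The clause (x4) is unit, so x4 = True.
The clause (x3) is unit, so x3 = True.
But (¬x3) is also a unit clause — contradiction.
Neither x2 = True nor x2 = False works.
So every satisfying assignment has x1 = False.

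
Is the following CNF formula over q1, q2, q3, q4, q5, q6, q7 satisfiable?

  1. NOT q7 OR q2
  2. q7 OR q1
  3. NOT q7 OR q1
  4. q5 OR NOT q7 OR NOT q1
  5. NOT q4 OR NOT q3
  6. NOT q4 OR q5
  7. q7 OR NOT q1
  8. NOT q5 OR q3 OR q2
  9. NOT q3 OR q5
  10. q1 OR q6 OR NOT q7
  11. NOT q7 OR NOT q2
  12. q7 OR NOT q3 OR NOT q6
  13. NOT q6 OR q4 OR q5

Unsatisfiable

Case q7 = false:
The clause (q1) is unit, so q1 = true.
That conflicts with the unit clause (NOT q1).
That branch fails; take q7 = true instead.
The clause (q2) is unit, so q2 = true.
That conflicts with the unit clause (NOT q2).
Neither q7 = true nor q7 = false works.
No assignment satisfies every clause.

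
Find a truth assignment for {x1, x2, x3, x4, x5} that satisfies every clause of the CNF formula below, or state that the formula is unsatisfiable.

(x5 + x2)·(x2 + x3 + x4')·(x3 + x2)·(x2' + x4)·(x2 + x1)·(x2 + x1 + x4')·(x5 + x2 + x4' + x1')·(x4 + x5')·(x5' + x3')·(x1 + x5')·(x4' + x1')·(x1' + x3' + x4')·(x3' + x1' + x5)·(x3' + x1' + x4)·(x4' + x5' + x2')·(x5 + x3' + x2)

Suppose x5 = 0.
Unit clause (x2) forces x2 = 1.
Unit clause (x4) forces x4 = 1.
Unit clause (x1') forces x1 = 0.
All clauses hold; x3 can take either value.

x1=0; x2=1; x3=1; x4=1; x5=0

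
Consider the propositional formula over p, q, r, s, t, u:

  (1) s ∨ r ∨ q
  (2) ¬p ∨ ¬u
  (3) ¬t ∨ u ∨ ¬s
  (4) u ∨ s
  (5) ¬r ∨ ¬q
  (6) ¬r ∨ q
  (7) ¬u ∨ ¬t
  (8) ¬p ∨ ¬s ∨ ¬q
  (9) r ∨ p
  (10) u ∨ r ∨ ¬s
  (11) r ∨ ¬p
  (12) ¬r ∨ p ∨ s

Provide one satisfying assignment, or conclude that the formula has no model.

Branch on p: set p = False.
The clause (r) is unit, so r = True.
The clause (¬q) is unit, so q = False.
But (q) is also a unit clause — contradiction.
Undo p and try p = True.
The clause (¬u) is unit, so u = False.
The clause (s) is unit, so s = True.
The clause (¬t) is unit, so t = False.
The clause (¬q) is unit, so q = False.
The clause (¬r) is unit, so r = False.
But (r) is also a unit clause — contradiction.
Both values of p lead to a conflict.

UNSATISFIABLE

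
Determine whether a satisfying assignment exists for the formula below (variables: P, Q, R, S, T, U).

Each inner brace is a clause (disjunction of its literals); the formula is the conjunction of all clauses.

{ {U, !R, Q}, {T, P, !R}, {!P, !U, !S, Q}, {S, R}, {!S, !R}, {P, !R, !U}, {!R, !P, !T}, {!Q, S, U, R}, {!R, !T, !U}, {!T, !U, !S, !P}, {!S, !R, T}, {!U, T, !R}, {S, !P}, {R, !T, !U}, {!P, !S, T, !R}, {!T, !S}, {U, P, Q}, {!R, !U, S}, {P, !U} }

Branch on S: set S = false.
The clause (R) is unit, so R = true.
The clause (!P) is unit, so P = false.
The clause (T) is unit, so T = true.
The clause (!U) is unit, so U = false.
The clause (Q) is unit, so Q = true.
This assignment satisfies each clause.
A satisfying assignment: P: false,  Q: true,  R: true,  S: false,  T: true,  U: false.

Satisfiable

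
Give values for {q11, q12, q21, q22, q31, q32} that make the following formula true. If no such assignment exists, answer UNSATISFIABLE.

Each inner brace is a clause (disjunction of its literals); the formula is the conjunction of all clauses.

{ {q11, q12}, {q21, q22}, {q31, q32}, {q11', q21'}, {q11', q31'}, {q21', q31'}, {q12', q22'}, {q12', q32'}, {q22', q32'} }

UNSATISFIABLE

Suppose q11 = 1.
(q21') alone gives q21 = 0.
(q22) alone gives q22 = 1.
(q31') alone gives q31 = 0.
(q32) alone gives q32 = 1.
Now (q32') is unsatisfied and unit — conflict.
So q11 must be the other value — set q11 = 0.
(q12) alone gives q12 = 1.
(q22') alone gives q22 = 0.
(q21) alone gives q21 = 1.
(q31') alone gives q31 = 0.
(q32) alone gives q32 = 1.
Now (q32') is unsatisfied and unit — conflict.
Both values of q11 lead to a conflict.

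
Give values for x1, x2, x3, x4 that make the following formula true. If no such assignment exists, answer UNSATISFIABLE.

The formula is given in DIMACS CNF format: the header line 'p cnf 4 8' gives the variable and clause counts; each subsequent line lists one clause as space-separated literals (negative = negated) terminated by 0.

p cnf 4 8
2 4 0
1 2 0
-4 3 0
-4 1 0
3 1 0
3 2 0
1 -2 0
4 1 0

Case x2 = True:
From the singleton clause (x1), x1 = True.
Case x4 = True:
From the singleton clause (x3), x3 = True.
Every clause now holds.

x1: True, x2: True, x3: True, x4: True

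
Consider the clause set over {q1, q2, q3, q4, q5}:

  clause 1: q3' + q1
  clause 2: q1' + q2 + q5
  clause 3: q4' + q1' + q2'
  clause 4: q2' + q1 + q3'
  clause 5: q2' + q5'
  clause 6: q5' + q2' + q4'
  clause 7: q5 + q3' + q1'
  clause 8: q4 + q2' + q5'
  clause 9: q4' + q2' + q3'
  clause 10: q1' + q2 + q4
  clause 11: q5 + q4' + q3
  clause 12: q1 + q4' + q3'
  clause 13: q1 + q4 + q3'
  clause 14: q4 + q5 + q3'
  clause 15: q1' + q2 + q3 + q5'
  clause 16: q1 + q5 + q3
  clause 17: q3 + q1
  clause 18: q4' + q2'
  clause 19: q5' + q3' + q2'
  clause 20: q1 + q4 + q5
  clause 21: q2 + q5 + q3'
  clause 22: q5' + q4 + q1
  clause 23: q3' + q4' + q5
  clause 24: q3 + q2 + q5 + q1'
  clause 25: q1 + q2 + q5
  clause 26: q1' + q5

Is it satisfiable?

Branch on q3: set q3 = 1.
From the singleton clause (q1), q1 = 1.
From the singleton clause (q5), q5 = 1.
From the singleton clause (q2'), q2 = 0.
From the singleton clause (q4), q4 = 1.
This assignment satisfies each clause.
A satisfying assignment: q1=1; q2=0; q3=1; q4=1; q5=1.

Yes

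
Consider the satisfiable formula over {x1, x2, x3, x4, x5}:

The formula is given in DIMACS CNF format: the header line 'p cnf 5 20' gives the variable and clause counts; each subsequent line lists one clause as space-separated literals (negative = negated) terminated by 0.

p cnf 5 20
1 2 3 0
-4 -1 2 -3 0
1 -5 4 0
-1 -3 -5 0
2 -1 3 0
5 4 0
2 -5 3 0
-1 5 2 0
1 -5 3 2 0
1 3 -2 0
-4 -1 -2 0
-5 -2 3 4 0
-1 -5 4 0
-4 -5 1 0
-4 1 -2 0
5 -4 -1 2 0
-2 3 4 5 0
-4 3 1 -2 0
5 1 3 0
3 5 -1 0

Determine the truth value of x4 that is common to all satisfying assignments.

Suppose x4 = False.
The clause (x5) is unit, so x5 = True.
The clause (x1) is unit, so x1 = True.
But (¬x1) is also a unit clause — contradiction.
So every satisfying assignment has x4 = True.

True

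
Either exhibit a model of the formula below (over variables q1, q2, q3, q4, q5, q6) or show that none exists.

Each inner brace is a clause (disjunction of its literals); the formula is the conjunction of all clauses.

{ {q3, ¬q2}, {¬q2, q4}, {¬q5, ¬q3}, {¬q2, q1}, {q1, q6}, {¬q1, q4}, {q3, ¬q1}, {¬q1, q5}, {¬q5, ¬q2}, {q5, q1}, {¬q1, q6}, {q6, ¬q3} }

Try q3 = False.
Unit clause (¬q2) forces q2 = False.
Unit clause (¬q1) forces q1 = False.
Unit clause (q6) forces q6 = True.
Unit clause (q5) forces q5 = True.
All clauses hold; q4 can take either value.

q1: False,  q2: False,  q3: False,  q4: True,  q5: True,  q6: True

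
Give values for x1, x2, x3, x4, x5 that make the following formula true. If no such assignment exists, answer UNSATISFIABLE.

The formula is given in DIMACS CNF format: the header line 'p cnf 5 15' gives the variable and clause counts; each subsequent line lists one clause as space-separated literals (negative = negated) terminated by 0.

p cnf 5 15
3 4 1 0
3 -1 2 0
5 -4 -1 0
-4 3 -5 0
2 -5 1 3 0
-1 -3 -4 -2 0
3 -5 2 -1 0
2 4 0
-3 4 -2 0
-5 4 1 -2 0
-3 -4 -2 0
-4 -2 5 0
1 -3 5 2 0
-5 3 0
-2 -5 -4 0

x1: False; x2: False; x3: True; x4: True; x5: True

Case x2 = False:
Unit clause (x4) forces x4 = True.
Case x3 = True:
Case x5 = True:
Every clause is now satisfied; x1 is unconstrained.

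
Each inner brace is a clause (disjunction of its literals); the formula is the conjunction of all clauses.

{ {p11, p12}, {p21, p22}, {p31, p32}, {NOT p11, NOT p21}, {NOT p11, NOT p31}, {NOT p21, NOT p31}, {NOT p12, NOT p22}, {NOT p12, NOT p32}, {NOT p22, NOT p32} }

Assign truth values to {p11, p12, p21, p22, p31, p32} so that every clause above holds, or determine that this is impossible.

UNSATISFIABLE

Case p11 = true:
The clause (NOT p21) is unit, so p21 = false.
The clause (p22) is unit, so p22 = true.
The clause (NOT p31) is unit, so p31 = false.
The clause (p32) is unit, so p32 = true.
But (NOT p32) is also a unit clause — contradiction.
So p11 must be the other value — set p11 = false.
The clause (p12) is unit, so p12 = true.
The clause (NOT p22) is unit, so p22 = false.
The clause (p21) is unit, so p21 = true.
The clause (NOT p31) is unit, so p31 = false.
The clause (p32) is unit, so p32 = true.
But (NOT p32) is also a unit clause — contradiction.
Neither p11 = true nor p11 = false works.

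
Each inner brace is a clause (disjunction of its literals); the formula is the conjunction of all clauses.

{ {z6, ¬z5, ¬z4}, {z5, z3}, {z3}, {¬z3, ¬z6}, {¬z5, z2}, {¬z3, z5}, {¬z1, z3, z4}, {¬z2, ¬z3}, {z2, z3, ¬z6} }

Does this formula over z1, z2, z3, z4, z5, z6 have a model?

The clause (z3) is unit, so z3 = True.
The clause (¬z6) is unit, so z6 = False.
The clause (z5) is unit, so z5 = True.
The clause (¬z4) is unit, so z4 = False.
The clause (z2) is unit, so z2 = True.
But (¬z2) is also a unit clause — contradiction.
No assignment satisfies every clause.

No, unsatisfiable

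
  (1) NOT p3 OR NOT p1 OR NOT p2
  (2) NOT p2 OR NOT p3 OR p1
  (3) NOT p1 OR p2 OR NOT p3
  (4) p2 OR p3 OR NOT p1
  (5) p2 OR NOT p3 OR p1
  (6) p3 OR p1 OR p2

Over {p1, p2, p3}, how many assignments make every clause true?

There are 2^3 = 8 truth assignments over (p1, p2, p3).
Check each against the 6 clauses (columns in the order p1, p2, p3):
  F F F  ✗ fails (p3 OR p1 OR p2)
  F F T  ✗ fails (p2 OR NOT p3 OR p1)
  F T F  ✓ satisfies all
  F T T  ✗ fails (NOT p2 OR NOT p3 OR p1)
  T F F  ✗ fails (p2 OR p3 OR NOT p1)
  T F T  ✗ fails (NOT p1 OR p2 OR NOT p3)
  T T F  ✓ satisfies all
  T T T  ✗ fails (NOT p3 OR NOT p1 OR NOT p2)
2 of the 8 rows are models.

2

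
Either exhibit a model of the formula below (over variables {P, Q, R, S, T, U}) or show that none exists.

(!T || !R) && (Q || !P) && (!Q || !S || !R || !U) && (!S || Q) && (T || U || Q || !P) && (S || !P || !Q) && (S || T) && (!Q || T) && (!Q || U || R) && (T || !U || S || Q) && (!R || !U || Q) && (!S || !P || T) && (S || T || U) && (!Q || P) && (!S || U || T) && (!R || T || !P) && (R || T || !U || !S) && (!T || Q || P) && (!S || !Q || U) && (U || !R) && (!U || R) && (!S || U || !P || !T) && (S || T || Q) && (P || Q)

Suppose T = false.
(S) alone gives S = true.
(Q) alone gives Q = true.
Now (!Q) is unsatisfied and unit — conflict.
So T must be the other value — set T = true.
(!R) alone gives R = false.
(!U) alone gives U = false.
(!Q) alone gives Q = false.
(!P) alone gives P = false.
Now (P) is unsatisfied and unit — conflict.
Both values of T lead to a conflict.

UNSATISFIABLE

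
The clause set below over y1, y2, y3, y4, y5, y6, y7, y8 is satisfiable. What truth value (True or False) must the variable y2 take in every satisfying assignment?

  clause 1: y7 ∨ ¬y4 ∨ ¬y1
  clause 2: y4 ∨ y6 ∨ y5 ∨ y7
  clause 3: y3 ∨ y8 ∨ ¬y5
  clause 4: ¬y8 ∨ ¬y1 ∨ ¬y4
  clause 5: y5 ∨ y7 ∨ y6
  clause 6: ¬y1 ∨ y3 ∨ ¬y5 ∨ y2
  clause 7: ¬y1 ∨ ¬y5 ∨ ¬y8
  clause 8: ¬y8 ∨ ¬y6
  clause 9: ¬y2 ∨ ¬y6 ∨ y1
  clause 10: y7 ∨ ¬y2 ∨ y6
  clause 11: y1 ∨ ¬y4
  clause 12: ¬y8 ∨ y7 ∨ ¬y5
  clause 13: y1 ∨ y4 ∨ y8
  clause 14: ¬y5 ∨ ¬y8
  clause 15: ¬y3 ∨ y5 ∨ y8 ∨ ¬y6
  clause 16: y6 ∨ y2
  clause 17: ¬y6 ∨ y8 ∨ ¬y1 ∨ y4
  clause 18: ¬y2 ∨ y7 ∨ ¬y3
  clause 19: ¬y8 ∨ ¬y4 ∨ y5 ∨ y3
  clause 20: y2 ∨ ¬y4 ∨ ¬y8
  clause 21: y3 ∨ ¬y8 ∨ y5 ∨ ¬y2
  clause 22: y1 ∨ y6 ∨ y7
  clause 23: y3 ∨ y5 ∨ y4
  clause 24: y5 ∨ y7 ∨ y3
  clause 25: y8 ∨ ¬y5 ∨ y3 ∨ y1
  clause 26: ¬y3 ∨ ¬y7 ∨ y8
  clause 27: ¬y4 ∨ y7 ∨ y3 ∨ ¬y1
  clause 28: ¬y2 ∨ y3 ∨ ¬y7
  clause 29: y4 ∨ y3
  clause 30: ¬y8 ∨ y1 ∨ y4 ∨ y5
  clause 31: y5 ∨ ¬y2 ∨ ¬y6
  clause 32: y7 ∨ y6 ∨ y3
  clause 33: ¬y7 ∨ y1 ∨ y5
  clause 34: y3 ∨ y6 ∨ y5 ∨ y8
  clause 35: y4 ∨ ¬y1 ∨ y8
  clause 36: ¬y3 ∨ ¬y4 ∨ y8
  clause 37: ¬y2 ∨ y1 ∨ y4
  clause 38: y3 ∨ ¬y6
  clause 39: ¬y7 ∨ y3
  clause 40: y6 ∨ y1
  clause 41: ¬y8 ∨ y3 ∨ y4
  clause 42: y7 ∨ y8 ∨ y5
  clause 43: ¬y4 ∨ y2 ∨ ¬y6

True

Suppose y2 = False.
Unit clause (y6) forces y6 = True.
Unit clause (¬y8) forces y8 = False.
Unit clause (y3) forces y3 = True.
Unit clause (y5) forces y5 = True.
Unit clause (¬y7) forces y7 = False.
Unit clause (¬y4) forces y4 = False.
Unit clause (y1) forces y1 = True.
But (¬y1) is also a unit clause — contradiction.
So every satisfying assignment has y2 = True.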